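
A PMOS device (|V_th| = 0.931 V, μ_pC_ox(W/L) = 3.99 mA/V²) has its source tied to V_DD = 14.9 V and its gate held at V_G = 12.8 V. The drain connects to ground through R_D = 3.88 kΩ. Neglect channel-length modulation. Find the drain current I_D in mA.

I_D = 2.73 mA

V_SG = V_DD − V_G = 14.9 − 12.8 = 2.1 V, so V_ov = 2.1 − 0.931 = 1.17 V.
Assume saturation: I_D = ½ k_p V_ov² = 0.5 × 3.99 × 1.17² = 2.73 mA, giving V_SD = V_DD − I_D R_D = 14.9 − 2.73 × 3.88 = 4.32 V.
V_SD = 4.32 V ≥ V_ov = 1.17 V, confirming saturation.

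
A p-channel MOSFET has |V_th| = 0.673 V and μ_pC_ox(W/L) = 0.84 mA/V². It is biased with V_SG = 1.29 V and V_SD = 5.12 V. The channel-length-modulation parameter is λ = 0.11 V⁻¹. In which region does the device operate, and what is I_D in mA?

V_ov = V_SG − |V_th| = 1.29 − 0.673 = 0.617 V.
Since V_SD = 5.12 V ≥ V_ov = 0.617 V, the device is in saturation.
I_D = ½ k_p V_ov² (1 + λ V_SD) = 0.5 × 0.84 × 0.617² × (1 + 0.11 × 5.12) = 0.25 mA.

Saturation; I_D = 0.250 mA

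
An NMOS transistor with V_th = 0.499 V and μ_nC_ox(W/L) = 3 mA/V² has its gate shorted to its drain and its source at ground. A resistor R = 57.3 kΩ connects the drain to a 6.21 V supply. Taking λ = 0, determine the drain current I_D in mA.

With gate tied to drain, V_GS = V_DS ≥ V_GS − V_th, so the device is in saturation.
KCL at the drain: ½ k_n (V_GS − V_th)² = (V_DD − V_GS)/R.
Let x = V_GS − 0.499. Then 85.9 x² + x − 5.711 = 0, giving x = 0.252 V (positive root), so V_GS = 0.751 V.
I_D = (V_DD − V_GS)/R = (6.21 − 0.751) / 57.3 = 0.0953 mA.

I_D = 0.0953 mA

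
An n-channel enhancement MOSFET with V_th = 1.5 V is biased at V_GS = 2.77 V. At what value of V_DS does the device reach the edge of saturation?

The boundary between triode and saturation is V_DS = V_GS − V_th = V_ov.
V_ov = 2.77 − 1.5 = 1.27 V.

V_DS,sat = 1.27 V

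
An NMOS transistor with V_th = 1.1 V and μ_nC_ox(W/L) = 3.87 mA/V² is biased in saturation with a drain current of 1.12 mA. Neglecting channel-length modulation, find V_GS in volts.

In saturation I_D = ½ k_n (V_GS − V_th)², so V_GS − V_th = √(2 I_D / k_n) = √(2 × 1.12 / 3.87) = 0.761 V.
V_GS = 1.1 + 0.761 = 1.86 V.

V_GS = 1.86 V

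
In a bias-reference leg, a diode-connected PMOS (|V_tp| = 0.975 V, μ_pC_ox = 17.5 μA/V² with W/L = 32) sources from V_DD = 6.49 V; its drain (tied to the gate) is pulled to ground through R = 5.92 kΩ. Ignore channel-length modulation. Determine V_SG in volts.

With gate tied to drain, V_SG = V_SD ≥ V_SG − |V_tp|, so the device is in saturation.
k_p = μ_pC_ox · (W/L) = 0.56 mA/V².
KCL at the drain: ½ k_p (V_SG − |V_tp|)² = (V_DD − V_SG)/R.
Let x = V_SG − 0.975. Then 1.66 x² + x − 5.515 = 0, giving x = 1.55 V (positive root), so V_SG = 2.52 V.
I_D = (V_DD − V_SG)/R = (6.49 − 2.52) / 5.92 = 0.67 mA.

V_SG = 2.52 V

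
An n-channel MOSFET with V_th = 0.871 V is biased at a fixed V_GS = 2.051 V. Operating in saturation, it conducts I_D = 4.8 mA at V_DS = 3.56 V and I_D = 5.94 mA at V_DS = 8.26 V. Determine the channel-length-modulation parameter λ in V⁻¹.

λ = 0.0616 V⁻¹

With V_GS fixed, I_D ∝ (1 + λ V_DS) in saturation, so I_D2/I_D1 = (1 + λ V_DS2)/(1 + λ V_DS1).
5.94/4.8 = 1.238 = (1 + 8.26 λ)/(1 + 3.56 λ).
Solving: λ (I_D1 V_DS2 − I_D2 V_DS1) = I_D2 − I_D1, so λ = (5.94 − 4.8) / (4.8 × 8.26 − 5.94 × 3.56) = 1.14 / 18.5 = 0.0616 V⁻¹.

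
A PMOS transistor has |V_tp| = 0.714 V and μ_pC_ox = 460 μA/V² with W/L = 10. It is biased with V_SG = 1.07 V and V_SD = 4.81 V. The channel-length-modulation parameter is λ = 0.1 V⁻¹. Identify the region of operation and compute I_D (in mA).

Saturation; I_D = 0.432 mA

k_p = μ_pC_ox · (W/L) = 4.6 mA/V².
V_ov = V_SG − |V_tp| = 1.07 − 0.714 = 0.356 V.
Since V_SD = 4.81 V ≥ V_ov = 0.356 V, the device is in saturation.
I_D = ½ k_p V_ov² (1 + λ V_SD) = 0.5 × 4.6 × 0.356² × (1 + 0.1 × 4.81) = 0.432 mA.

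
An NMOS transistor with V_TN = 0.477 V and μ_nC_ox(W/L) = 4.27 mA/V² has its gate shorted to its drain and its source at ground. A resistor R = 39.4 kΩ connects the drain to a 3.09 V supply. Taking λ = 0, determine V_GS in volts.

With gate tied to drain, V_GS = V_DS ≥ V_GS − V_TN, so the device is in saturation.
KCL at the drain: ½ k_n (V_GS − V_TN)² = (V_DD − V_GS)/R.
Let x = V_GS − 0.477. Then 84.1 x² + x − 2.613 = 0, giving x = 0.17 V (positive root), so V_GS = 0.647 V.
I_D = (V_DD − V_GS)/R = (3.09 − 0.647) / 39.4 = 0.062 mA.

V_GS = 0.647 V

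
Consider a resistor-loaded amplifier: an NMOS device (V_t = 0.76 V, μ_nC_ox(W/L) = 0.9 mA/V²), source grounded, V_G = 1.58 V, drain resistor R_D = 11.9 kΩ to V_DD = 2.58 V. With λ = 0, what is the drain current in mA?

I_D = 0.190 mA

V_GS = V_G = 1.58 V, so V_ov = 1.58 − 0.76 = 0.82 V.
Assume saturation: I_D = ½ k_n V_ov² = 0.5 × 0.9 × 0.82² = 0.303 mA, giving V_DS = V_DD − I_D R_D = 2.58 − 0.303 × 11.9 = -1.02 V.
But -1.02 V < V_ov = 0.82 V, so the device is actually in triode.
In triode I_D = k_n[V_ov V_DS − ½ V_DS²] and I_D = (V_DD − V_DS)/R_D. Equating: 5.36 V_DS² − 9.782 V_DS + 2.58 = 0, giving V_DS = 0.32 V (the root below V_ov).
I_D = (2.58 − 0.32) / 11.9 = 0.19 mA.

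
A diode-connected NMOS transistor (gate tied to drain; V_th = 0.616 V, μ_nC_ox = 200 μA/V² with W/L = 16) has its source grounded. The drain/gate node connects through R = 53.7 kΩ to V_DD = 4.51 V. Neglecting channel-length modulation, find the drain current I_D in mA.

I_D = 0.0687 mA

With gate tied to drain, V_GS = V_DS ≥ V_GS − V_th, so the device is in saturation.
k_n = μ_nC_ox · (W/L) = 3.2 mA/V².
KCL at the drain: ½ k_n (V_GS − V_th)² = (V_DD − V_GS)/R.
Let x = V_GS − 0.616. Then 85.9 x² + x − 3.894 = 0, giving x = 0.207 V (positive root), so V_GS = 0.823 V.
I_D = (V_DD − V_GS)/R = (4.51 − 0.823) / 53.7 = 0.0687 mA.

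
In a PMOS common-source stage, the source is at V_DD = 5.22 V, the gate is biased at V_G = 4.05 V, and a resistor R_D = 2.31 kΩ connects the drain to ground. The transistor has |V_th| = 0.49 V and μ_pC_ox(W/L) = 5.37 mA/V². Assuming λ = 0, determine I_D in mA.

V_SG = V_DD − V_G = 5.22 − 4.05 = 1.17 V, so V_ov = 1.17 − 0.49 = 0.68 V.
Assume saturation: I_D = ½ k_p V_ov² = 0.5 × 5.37 × 0.68² = 1.24 mA, giving V_SD = V_DD − I_D R_D = 5.22 − 1.24 × 2.31 = 2.35 V.
V_SD = 2.35 V ≥ V_ov = 0.68 V, confirming saturation.

I_D = 1.24 mA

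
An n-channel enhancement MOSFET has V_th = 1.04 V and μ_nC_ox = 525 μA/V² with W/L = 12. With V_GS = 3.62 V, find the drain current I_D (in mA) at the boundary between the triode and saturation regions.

At the boundary V_DS = V_ov = V_GS − V_th = 3.62 − 1.04 = 2.58 V.
k_n = μ_nC_ox · (W/L) = 6.3 mA/V².
I_D = ½ k_n V_ov² = 0.5 × 6.3 × 2.58² = 21 mA.

I_D = 21.0 mA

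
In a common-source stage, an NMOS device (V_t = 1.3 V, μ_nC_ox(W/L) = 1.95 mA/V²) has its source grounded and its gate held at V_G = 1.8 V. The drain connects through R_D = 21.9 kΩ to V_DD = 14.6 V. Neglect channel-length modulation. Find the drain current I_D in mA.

V_GS = V_G = 1.8 V, so V_ov = 1.8 − 1.3 = 0.5 V.
Assume saturation: I_D = ½ k_n V_ov² = 0.5 × 1.95 × 0.5² = 0.244 mA, giving V_DS = V_DD − I_D R_D = 14.6 − 0.244 × 21.9 = 9.26 V.
V_DS = 9.26 V ≥ V_ov = 0.5 V, confirming saturation.

I_D = 0.244 mA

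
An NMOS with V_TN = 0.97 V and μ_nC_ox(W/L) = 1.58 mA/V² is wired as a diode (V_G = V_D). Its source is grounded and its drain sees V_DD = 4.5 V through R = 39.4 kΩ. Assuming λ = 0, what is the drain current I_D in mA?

With gate tied to drain, V_GS = V_DS ≥ V_GS − V_TN, so the device is in saturation.
KCL at the drain: ½ k_n (V_GS − V_TN)² = (V_DD − V_GS)/R.
Let x = V_GS − 0.97. Then 31.1 x² + x − 3.53 = 0, giving x = 0.321 V (positive root), so V_GS = 1.29 V.
I_D = (V_DD − V_GS)/R = (4.5 − 1.29) / 39.4 = 0.0814 mA.

I_D = 0.0814 mA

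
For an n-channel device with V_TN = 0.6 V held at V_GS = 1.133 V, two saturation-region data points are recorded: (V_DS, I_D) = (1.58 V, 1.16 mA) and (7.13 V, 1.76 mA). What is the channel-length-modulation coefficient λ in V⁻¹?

λ = 0.109 V⁻¹

With V_GS fixed, I_D ∝ (1 + λ V_DS) in saturation, so I_D2/I_D1 = (1 + λ V_DS2)/(1 + λ V_DS1).
1.76/1.16 = 1.517 = (1 + 7.13 λ)/(1 + 1.58 λ).
Solving: λ (I_D1 V_DS2 − I_D2 V_DS1) = I_D2 − I_D1, so λ = (1.76 − 1.16) / (1.16 × 7.13 − 1.76 × 1.58) = 0.6 / 5.49 = 0.109 V⁻¹.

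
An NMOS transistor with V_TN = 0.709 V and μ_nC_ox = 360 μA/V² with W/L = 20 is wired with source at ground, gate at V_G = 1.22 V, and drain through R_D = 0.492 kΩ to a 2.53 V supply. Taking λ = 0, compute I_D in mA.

V_GS = V_G = 1.22 V, so V_ov = 1.22 − 0.709 = 0.511 V.
k_n = μ_nC_ox · (W/L) = 7.2 mA/V².
Assume saturation: I_D = ½ k_n V_ov² = 0.5 × 7.2 × 0.511² = 0.94 mA, giving V_DS = V_DD − I_D R_D = 2.53 − 0.94 × 0.492 = 2.07 V.
V_DS = 2.07 V ≥ V_ov = 0.511 V, confirming saturation.

I_D = 0.940 mA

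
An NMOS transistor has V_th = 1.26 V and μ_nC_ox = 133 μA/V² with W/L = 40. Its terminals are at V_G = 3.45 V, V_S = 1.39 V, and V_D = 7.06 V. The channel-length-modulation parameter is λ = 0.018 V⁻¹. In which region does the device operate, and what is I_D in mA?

V_GS = V_G − V_S = 3.45 − 1.39 = 2.06 V; V_DS = V_D − V_S = 7.06 − 1.39 = 5.67 V.
k_n = μ_nC_ox · (W/L) = 5.32 mA/V².
V_ov = V_GS − V_th = 2.06 − 1.26 = 0.8 V.
Since V_DS = 5.67 V ≥ V_ov = 0.8 V, the device is in saturation.
I_D = ½ k_n V_ov² (1 + λ V_DS) = 0.5 × 5.32 × 0.8² × (1 + 0.018 × 5.67) = 1.88 mA.

Saturation; I_D = 1.88 mA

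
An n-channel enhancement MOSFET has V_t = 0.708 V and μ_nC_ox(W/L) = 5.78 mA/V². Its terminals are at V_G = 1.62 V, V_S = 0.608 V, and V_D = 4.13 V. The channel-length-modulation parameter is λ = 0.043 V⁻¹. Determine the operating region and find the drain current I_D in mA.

V_GS = V_G − V_S = 1.62 − 0.608 = 1.01 V; V_DS = V_D − V_S = 4.13 − 0.608 = 3.52 V.
V_ov = V_GS − V_t = 1.01 − 0.708 = 0.304 V.
Since V_DS = 3.52 V ≥ V_ov = 0.304 V, the device is in saturation.
I_D = ½ k_n V_ov² (1 + λ V_DS) = 0.5 × 5.78 × 0.304² × (1 + 0.043 × 3.52) = 0.308 mA.

Saturation; I_D = 0.308 mA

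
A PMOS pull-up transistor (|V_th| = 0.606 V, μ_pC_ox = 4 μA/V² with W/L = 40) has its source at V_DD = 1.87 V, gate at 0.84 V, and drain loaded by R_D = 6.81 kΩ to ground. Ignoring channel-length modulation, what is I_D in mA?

V_SG = V_DD − V_G = 1.87 − 0.84 = 1.03 V, so V_ov = 1.03 − 0.606 = 0.424 V.
k_p = μ_pC_ox · (W/L) = 0.16 mA/V².
Assume saturation: I_D = ½ k_p V_ov² = 0.5 × 0.16 × 0.424² = 0.0144 mA, giving V_SD = V_DD − I_D R_D = 1.87 − 0.0144 × 6.81 = 1.77 V.
V_SD = 1.77 V ≥ V_ov = 0.424 V, confirming saturation.

I_D = 0.0144 mA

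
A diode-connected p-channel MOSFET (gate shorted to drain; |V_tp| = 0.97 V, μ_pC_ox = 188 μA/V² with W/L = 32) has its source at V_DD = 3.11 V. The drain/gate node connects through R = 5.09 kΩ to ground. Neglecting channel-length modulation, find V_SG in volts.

V_SG = 1.31 V

With gate tied to drain, V_SG = V_SD ≥ V_SG − |V_tp|, so the device is in saturation.
k_p = μ_pC_ox · (W/L) = 6.016 mA/V².
KCL at the drain: ½ k_p (V_SG − |V_tp|)² = (V_DD − V_SG)/R.
Let x = V_SG − 0.97. Then 15.3 x² + x − 2.14 = 0, giving x = 0.343 V (positive root), so V_SG = 1.31 V.
I_D = (V_DD − V_SG)/R = (3.11 − 1.31) / 5.09 = 0.353 mA.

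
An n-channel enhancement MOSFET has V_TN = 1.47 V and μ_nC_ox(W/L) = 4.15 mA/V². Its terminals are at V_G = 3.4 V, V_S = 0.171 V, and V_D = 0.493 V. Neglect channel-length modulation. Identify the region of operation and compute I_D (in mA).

Triode; I_D = 2.14 mA

V_GS = V_G − V_S = 3.4 − 0.171 = 3.23 V; V_DS = V_D − V_S = 0.493 − 0.171 = 0.322 V.
V_ov = V_GS − V_TN = 3.23 − 1.47 = 1.76 V.
Since V_DS = 0.322 V < V_ov = 1.76 V, the device is in the triode region.
I_D = k_n [V_ov · V_DS − ½ V_DS²] = 4.15 × [1.76 × 0.322 − 0.5 × 0.322²] = 2.14 mA.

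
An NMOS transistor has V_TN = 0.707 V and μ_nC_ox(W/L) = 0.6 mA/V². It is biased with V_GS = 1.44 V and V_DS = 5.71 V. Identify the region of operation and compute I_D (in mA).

Saturation; I_D = 0.161 mA

V_ov = V_GS − V_TN = 1.44 − 0.707 = 0.733 V.
Since V_DS = 5.71 V ≥ V_ov = 0.733 V, the device is in saturation.
I_D = ½ k_n V_ov² = 0.5 × 0.6 × 0.733² = 0.161 mA.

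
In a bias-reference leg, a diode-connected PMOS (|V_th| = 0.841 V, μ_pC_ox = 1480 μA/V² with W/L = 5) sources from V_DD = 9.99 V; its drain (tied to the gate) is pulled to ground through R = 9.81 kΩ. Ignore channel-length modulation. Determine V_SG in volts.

With gate tied to drain, V_SG = V_SD ≥ V_SG − |V_th|, so the device is in saturation.
k_p = μ_pC_ox · (W/L) = 7.4 mA/V².
KCL at the drain: ½ k_p (V_SG − |V_th|)² = (V_DD − V_SG)/R.
Let x = V_SG − 0.841. Then 36.3 x² + x − 9.149 = 0, giving x = 0.488 V (positive root), so V_SG = 1.33 V.
I_D = (V_DD − V_SG)/R = (9.99 − 1.33) / 9.81 = 0.883 mA.

V_SG = 1.33 V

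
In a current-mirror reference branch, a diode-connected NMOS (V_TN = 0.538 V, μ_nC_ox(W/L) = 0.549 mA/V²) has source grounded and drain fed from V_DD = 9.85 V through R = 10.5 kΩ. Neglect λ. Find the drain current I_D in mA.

I_D = 0.731 mA

With gate tied to drain, V_GS = V_DS ≥ V_GS − V_TN, so the device is in saturation.
KCL at the drain: ½ k_n (V_GS − V_TN)² = (V_DD − V_GS)/R.
Let x = V_GS − 0.538. Then 2.88 x² + x − 9.312 = 0, giving x = 1.63 V (positive root), so V_GS = 2.17 V.
I_D = (V_DD − V_GS)/R = (9.85 − 2.17) / 10.5 = 0.731 mA.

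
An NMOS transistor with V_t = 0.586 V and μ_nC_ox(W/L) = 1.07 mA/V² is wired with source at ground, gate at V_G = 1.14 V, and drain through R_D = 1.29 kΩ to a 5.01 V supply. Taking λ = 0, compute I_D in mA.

I_D = 0.164 mA

V_GS = V_G = 1.14 V, so V_ov = 1.14 − 0.586 = 0.554 V.
Assume saturation: I_D = ½ k_n V_ov² = 0.5 × 1.07 × 0.554² = 0.164 mA, giving V_DS = V_DD − I_D R_D = 5.01 − 0.164 × 1.29 = 4.8 V.
V_DS = 4.8 V ≥ V_ov = 0.554 V, confirming saturation.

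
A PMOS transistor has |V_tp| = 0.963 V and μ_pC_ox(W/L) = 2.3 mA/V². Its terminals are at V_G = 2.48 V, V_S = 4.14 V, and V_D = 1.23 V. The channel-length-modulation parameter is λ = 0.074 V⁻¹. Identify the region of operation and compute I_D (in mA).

Saturation; I_D = 0.679 mA

V_SG = V_S − V_G = 4.14 − 2.48 = 1.66 V; V_SD = V_S − V_D = 4.14 − 1.23 = 2.91 V.
V_ov = V_SG − |V_tp| = 1.66 − 0.963 = 0.697 V.
Since V_SD = 2.91 V ≥ V_ov = 0.697 V, the device is in saturation.
I_D = ½ k_p V_ov² (1 + λ V_SD) = 0.5 × 2.3 × 0.697² × (1 + 0.074 × 2.91) = 0.679 mA.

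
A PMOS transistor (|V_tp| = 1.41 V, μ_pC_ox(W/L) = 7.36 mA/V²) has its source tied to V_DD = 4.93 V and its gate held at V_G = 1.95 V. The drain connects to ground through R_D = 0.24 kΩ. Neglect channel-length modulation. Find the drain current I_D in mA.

V_SG = V_DD − V_G = 4.93 − 1.95 = 2.98 V, so V_ov = 2.98 − 1.41 = 1.57 V.
Assume saturation: I_D = ½ k_p V_ov² = 0.5 × 7.36 × 1.57² = 9.07 mA, giving V_SD = V_DD − I_D R_D = 4.93 − 9.07 × 0.24 = 2.75 V.
V_SD = 2.75 V ≥ V_ov = 1.57 V, confirming saturation.

I_D = 9.07 mA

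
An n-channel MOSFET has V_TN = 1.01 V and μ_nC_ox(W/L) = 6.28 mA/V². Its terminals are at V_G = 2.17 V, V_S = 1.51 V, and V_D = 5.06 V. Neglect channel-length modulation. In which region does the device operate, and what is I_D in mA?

Cutoff; I_D = 0 mA

V_GS = V_G − V_S = 2.17 − 1.51 = 0.66 V; V_DS = V_D − V_S = 5.06 − 1.51 = 3.55 V.
V_GS = 0.66 V < V_TN = 1.01 V, so the transistor is in cutoff.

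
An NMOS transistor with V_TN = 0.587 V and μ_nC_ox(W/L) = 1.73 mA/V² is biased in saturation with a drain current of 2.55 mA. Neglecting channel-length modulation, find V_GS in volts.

In saturation I_D = ½ k_n (V_GS − V_TN)², so V_GS − V_TN = √(2 I_D / k_n) = √(2 × 2.55 / 1.73) = 1.72 V.
V_GS = 0.587 + 1.72 = 2.3 V.

V_GS = 2.30 V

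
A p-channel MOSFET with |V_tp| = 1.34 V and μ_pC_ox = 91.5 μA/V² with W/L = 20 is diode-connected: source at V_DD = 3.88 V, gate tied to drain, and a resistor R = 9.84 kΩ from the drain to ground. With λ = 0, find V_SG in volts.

With gate tied to drain, V_SG = V_SD ≥ V_SG − |V_tp|, so the device is in saturation.
k_p = μ_pC_ox · (W/L) = 1.83 mA/V².
KCL at the drain: ½ k_p (V_SG − |V_tp|)² = (V_DD − V_SG)/R.
Let x = V_SG − 1.34. Then 9 x² + x − 2.54 = 0, giving x = 0.479 V (positive root), so V_SG = 1.82 V.
I_D = (V_DD − V_SG)/R = (3.88 − 1.82) / 9.84 = 0.21 mA.

V_SG = 1.82 V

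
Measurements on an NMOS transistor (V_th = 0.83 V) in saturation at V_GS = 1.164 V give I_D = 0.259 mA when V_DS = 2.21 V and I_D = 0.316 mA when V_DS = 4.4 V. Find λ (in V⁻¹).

λ = 0.129 V⁻¹

With V_GS fixed, I_D ∝ (1 + λ V_DS) in saturation, so I_D2/I_D1 = (1 + λ V_DS2)/(1 + λ V_DS1).
0.316/0.259 = 1.22 = (1 + 4.4 λ)/(1 + 2.21 λ).
Solving: λ (I_D1 V_DS2 − I_D2 V_DS1) = I_D2 − I_D1, so λ = (0.316 − 0.259) / (0.259 × 4.4 − 0.316 × 2.21) = 0.057 / 0.441 = 0.129 V⁻¹.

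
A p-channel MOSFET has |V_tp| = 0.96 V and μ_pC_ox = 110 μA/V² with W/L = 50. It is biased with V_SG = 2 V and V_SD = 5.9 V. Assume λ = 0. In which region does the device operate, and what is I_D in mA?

Saturation; I_D = 2.97 mA

k_p = μ_pC_ox · (W/L) = 5.5 mA/V².
V_ov = V_SG − |V_tp| = 2 − 0.96 = 1.04 V.
Since V_SD = 5.9 V ≥ V_ov = 1.04 V, the device is in saturation.
I_D = ½ k_p V_ov² = 0.5 × 5.5 × 1.04² = 2.97 mA.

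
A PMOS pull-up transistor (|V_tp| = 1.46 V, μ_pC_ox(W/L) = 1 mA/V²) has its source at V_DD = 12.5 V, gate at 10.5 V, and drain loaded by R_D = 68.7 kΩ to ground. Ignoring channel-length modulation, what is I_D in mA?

V_SG = V_DD − V_G = 12.5 − 10.5 = 2 V, so V_ov = 2 − 1.46 = 0.54 V.
Assume saturation: I_D = ½ k_p V_ov² = 0.5 × 1 × 0.54² = 0.146 mA, giving V_SD = V_DD − I_D R_D = 12.5 − 0.146 × 68.7 = 2.48 V.
V_SD = 2.48 V ≥ V_ov = 0.54 V, confirming saturation.

I_D = 0.146 mA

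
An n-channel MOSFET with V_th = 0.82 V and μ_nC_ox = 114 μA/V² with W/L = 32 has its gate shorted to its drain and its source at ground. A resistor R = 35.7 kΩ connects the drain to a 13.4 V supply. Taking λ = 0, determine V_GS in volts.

With gate tied to drain, V_GS = V_DS ≥ V_GS − V_th, so the device is in saturation.
k_n = μ_nC_ox · (W/L) = 3.648 mA/V².
KCL at the drain: ½ k_n (V_GS − V_th)² = (V_DD − V_GS)/R.
Let x = V_GS − 0.82. Then 65.1 x² + x − 12.58 = 0, giving x = 0.432 V (positive root), so V_GS = 1.25 V.
I_D = (V_DD − V_GS)/R = (13.4 − 1.25) / 35.7 = 0.34 mA.

V_GS = 1.25 V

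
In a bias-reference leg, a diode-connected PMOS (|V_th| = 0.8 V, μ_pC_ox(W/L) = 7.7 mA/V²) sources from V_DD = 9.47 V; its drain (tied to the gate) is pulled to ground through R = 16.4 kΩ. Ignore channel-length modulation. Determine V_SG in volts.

With gate tied to drain, V_SG = V_SD ≥ V_SG − |V_th|, so the device is in saturation.
KCL at the drain: ½ k_p (V_SG − |V_th|)² = (V_DD − V_SG)/R.
Let x = V_SG − 0.8. Then 63.1 x² + x − 8.67 = 0, giving x = 0.363 V (positive root), so V_SG = 1.16 V.
I_D = (V_DD − V_SG)/R = (9.47 − 1.16) / 16.4 = 0.507 mA.

V_SG = 1.16 V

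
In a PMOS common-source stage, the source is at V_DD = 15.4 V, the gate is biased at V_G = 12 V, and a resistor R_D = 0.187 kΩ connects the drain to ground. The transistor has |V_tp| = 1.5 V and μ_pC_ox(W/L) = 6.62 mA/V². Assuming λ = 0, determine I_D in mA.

V_SG = V_DD − V_G = 15.4 − 12 = 3.4 V, so V_ov = 3.4 − 1.5 = 1.9 V.
Assume saturation: I_D = ½ k_p V_ov² = 0.5 × 6.62 × 1.9² = 11.9 mA, giving V_SD = V_DD − I_D R_D = 15.4 − 11.9 × 0.187 = 13.2 V.
V_SD = 13.2 V ≥ V_ov = 1.9 V, confirming saturation.

I_D = 11.9 mA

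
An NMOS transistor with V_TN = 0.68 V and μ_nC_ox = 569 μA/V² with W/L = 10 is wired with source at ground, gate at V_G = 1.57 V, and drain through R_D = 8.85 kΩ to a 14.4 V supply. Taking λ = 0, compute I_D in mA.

I_D = 1.58 mA

V_GS = V_G = 1.57 V, so V_ov = 1.57 − 0.68 = 0.89 V.
k_n = μ_nC_ox · (W/L) = 5.69 mA/V².
Assume saturation: I_D = ½ k_n V_ov² = 0.5 × 5.69 × 0.89² = 2.25 mA, giving V_DS = V_DD − I_D R_D = 14.4 − 2.25 × 8.85 = -5.54 V.
But -5.54 V < V_ov = 0.89 V, so the device is actually in triode.
In triode I_D = k_n[V_ov V_DS − ½ V_DS²] and I_D = (V_DD − V_DS)/R_D. Equating: 25.2 V_DS² − 45.82 V_DS + 14.4 = 0, giving V_DS = 0.404 V (the root below V_ov).
I_D = (14.4 − 0.404) / 8.85 = 1.58 mA.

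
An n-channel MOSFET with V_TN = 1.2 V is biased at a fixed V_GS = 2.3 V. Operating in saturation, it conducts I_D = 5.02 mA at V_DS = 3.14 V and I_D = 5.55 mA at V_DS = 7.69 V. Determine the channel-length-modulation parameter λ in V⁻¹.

With V_GS fixed, I_D ∝ (1 + λ V_DS) in saturation, so I_D2/I_D1 = (1 + λ V_DS2)/(1 + λ V_DS1).
5.55/5.02 = 1.106 = (1 + 7.69 λ)/(1 + 3.14 λ).
Solving: λ (I_D1 V_DS2 − I_D2 V_DS1) = I_D2 − I_D1, so λ = (5.55 − 5.02) / (5.02 × 7.69 − 5.55 × 3.14) = 0.53 / 21.2 = 0.025 V⁻¹.

λ = 0.0250 V⁻¹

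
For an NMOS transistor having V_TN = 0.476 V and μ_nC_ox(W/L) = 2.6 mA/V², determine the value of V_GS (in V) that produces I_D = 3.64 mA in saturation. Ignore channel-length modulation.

In saturation I_D = ½ k_n (V_GS − V_TN)², so V_GS − V_TN = √(2 I_D / k_n) = √(2 × 3.64 / 2.6) = 1.67 V.
V_GS = 0.476 + 1.67 = 2.15 V.

V_GS = 2.15 V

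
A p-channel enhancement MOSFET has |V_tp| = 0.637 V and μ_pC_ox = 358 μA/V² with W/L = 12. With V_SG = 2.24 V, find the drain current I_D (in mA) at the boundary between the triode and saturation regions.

At the boundary V_SD = V_ov = V_SG − |V_tp| = 2.24 − 0.637 = 1.6 V.
k_p = μ_pC_ox · (W/L) = 4.296 mA/V².
I_D = ½ k_p V_ov² = 0.5 × 4.296 × 1.6² = 5.52 mA.

I_D = 5.52 mA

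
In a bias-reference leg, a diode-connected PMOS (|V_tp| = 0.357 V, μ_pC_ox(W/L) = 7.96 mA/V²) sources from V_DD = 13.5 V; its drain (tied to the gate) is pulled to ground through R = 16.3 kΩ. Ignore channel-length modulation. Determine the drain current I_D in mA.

I_D = 0.779 mA

With gate tied to drain, V_SG = V_SD ≥ V_SG − |V_tp|, so the device is in saturation.
KCL at the drain: ½ k_p (V_SG − |V_tp|)² = (V_DD − V_SG)/R.
Let x = V_SG − 0.357. Then 64.9 x² + x − 13.14 = 0, giving x = 0.442 V (positive root), so V_SG = 0.799 V.
I_D = (V_DD − V_SG)/R = (13.5 − 0.799) / 16.3 = 0.779 mA.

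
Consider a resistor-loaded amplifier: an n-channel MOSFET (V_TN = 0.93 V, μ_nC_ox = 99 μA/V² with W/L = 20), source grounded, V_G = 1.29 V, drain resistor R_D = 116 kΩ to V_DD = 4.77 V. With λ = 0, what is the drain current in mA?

V_GS = V_G = 1.29 V, so V_ov = 1.29 − 0.93 = 0.36 V.
k_n = μ_nC_ox · (W/L) = 1.98 mA/V².
Assume saturation: I_D = ½ k_n V_ov² = 0.5 × 1.98 × 0.36² = 0.128 mA, giving V_DS = V_DD − I_D R_D = 4.77 − 0.128 × 116 = -10.1 V.
But -10.1 V < V_ov = 0.36 V, so the device is actually in triode.
In triode I_D = k_n[V_ov V_DS − ½ V_DS²] and I_D = (V_DD − V_DS)/R_D. Equating: 115 V_DS² − 83.68 V_DS + 4.77 = 0, giving V_DS = 0.0623 V (the root below V_ov).
I_D = (4.77 − 0.0623) / 116 = 0.0406 mA.

I_D = 0.0406 mA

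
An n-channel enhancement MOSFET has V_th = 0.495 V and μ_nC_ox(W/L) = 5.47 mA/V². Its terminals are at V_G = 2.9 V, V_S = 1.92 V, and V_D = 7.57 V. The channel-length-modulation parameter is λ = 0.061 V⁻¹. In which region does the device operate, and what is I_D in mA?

Saturation; I_D = 0.865 mA

V_GS = V_G − V_S = 2.9 − 1.92 = 0.98 V; V_DS = V_D − V_S = 7.57 − 1.92 = 5.65 V.
V_ov = V_GS − V_th = 0.98 − 0.495 = 0.485 V.
Since V_DS = 5.65 V ≥ V_ov = 0.485 V, the device is in saturation.
I_D = ½ k_n V_ov² (1 + λ V_DS) = 0.5 × 5.47 × 0.485² × (1 + 0.061 × 5.65) = 0.865 mA.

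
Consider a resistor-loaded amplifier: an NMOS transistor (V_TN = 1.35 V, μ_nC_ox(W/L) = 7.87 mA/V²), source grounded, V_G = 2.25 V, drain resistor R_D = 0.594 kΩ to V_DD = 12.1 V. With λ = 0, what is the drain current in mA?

V_GS = V_G = 2.25 V, so V_ov = 2.25 − 1.35 = 0.9 V.
Assume saturation: I_D = ½ k_n V_ov² = 0.5 × 7.87 × 0.9² = 3.19 mA, giving V_DS = V_DD − I_D R_D = 12.1 − 3.19 × 0.594 = 10.2 V.
V_DS = 10.2 V ≥ V_ov = 0.9 V, confirming saturation.

I_D = 3.19 mA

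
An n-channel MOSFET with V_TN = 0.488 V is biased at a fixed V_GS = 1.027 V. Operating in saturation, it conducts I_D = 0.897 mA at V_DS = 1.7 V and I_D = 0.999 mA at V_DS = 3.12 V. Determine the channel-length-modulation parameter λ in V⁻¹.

With V_GS fixed, I_D ∝ (1 + λ V_DS) in saturation, so I_D2/I_D1 = (1 + λ V_DS2)/(1 + λ V_DS1).
0.999/0.897 = 1.114 = (1 + 3.12 λ)/(1 + 1.7 λ).
Solving: λ (I_D1 V_DS2 − I_D2 V_DS1) = I_D2 − I_D1, so λ = (0.999 − 0.897) / (0.897 × 3.12 − 0.999 × 1.7) = 0.102 / 1.1 = 0.0927 V⁻¹.

λ = 0.0927 V⁻¹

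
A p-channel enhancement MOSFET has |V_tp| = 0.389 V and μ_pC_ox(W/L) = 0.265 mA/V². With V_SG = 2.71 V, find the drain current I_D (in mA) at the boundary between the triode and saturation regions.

I_D = 0.714 mA

At the boundary V_SD = V_ov = V_SG − |V_tp| = 2.71 − 0.389 = 2.32 V.
I_D = ½ k_p V_ov² = 0.5 × 0.265 × 2.32² = 0.714 mA.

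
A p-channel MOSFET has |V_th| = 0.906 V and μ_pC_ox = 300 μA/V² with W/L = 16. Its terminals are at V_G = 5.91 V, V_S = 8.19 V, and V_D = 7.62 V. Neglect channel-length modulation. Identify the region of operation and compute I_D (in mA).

Triode; I_D = 2.98 mA

V_SG = V_S − V_G = 8.19 − 5.91 = 2.28 V; V_SD = V_S − V_D = 8.19 − 7.62 = 0.57 V.
k_p = μ_pC_ox · (W/L) = 4.8 mA/V².
V_ov = V_SG − |V_th| = 2.28 − 0.906 = 1.37 V.
Since V_SD = 0.57 V < V_ov = 1.37 V, the device is in the triode region.
I_D = k_p [V_ov · V_SD − ½ V_SD²] = 4.8 × [1.37 × 0.57 − 0.5 × 0.57²] = 2.98 mA.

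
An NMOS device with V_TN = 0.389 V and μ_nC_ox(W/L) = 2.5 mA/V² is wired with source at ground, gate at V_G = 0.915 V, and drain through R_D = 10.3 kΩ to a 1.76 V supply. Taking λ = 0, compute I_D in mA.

V_GS = V_G = 0.915 V, so V_ov = 0.915 − 0.389 = 0.526 V.
Assume saturation: I_D = ½ k_n V_ov² = 0.5 × 2.5 × 0.526² = 0.346 mA, giving V_DS = V_DD − I_D R_D = 1.76 − 0.346 × 10.3 = -1.8 V.
But -1.8 V < V_ov = 0.526 V, so the device is actually in triode.
In triode I_D = k_n[V_ov V_DS − ½ V_DS²] and I_D = (V_DD − V_DS)/R_D. Equating: 12.9 V_DS² − 14.54 V_DS + 1.76 = 0, giving V_DS = 0.138 V (the root below V_ov).
I_D = (1.76 − 0.138) / 10.3 = 0.157 mA.

I_D = 0.157 mA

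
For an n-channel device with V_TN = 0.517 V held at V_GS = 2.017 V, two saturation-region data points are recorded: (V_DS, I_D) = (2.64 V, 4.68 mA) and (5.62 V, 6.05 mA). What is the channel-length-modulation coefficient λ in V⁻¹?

λ = 0.133 V⁻¹

With V_GS fixed, I_D ∝ (1 + λ V_DS) in saturation, so I_D2/I_D1 = (1 + λ V_DS2)/(1 + λ V_DS1).
6.05/4.68 = 1.293 = (1 + 5.62 λ)/(1 + 2.64 λ).
Solving: λ (I_D1 V_DS2 − I_D2 V_DS1) = I_D2 − I_D1, so λ = (6.05 − 4.68) / (4.68 × 5.62 − 6.05 × 2.64) = 1.37 / 10.3 = 0.133 V⁻¹.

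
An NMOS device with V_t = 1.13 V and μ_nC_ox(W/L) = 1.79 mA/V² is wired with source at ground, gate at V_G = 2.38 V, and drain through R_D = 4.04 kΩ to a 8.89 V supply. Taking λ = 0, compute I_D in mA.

V_GS = V_G = 2.38 V, so V_ov = 2.38 − 1.13 = 1.25 V.
Assume saturation: I_D = ½ k_n V_ov² = 0.5 × 1.79 × 1.25² = 1.4 mA, giving V_DS = V_DD − I_D R_D = 8.89 − 1.4 × 4.04 = 3.24 V.
V_DS = 3.24 V ≥ V_ov = 1.25 V, confirming saturation.

I_D = 1.40 mA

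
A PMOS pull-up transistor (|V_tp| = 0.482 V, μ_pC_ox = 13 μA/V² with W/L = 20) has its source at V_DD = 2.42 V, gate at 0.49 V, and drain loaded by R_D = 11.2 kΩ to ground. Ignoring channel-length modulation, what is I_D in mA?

V_SG = V_DD − V_G = 2.42 − 0.49 = 1.93 V, so V_ov = 1.93 − 0.482 = 1.45 V.
k_p = μ_pC_ox · (W/L) = 0.26 mA/V².
Assume saturation: I_D = ½ k_p V_ov² = 0.5 × 0.26 × 1.45² = 0.273 mA, giving V_SD = V_DD − I_D R_D = 2.42 − 0.273 × 11.2 = -0.633 V.
But -0.633 V < V_ov = 1.45 V, so the device is actually in triode.
In triode I_D = k_p[V_ov V_SD − ½ V_SD²] and I_D = (V_DD − V_SD)/R_D. Equating: 1.46 V_SD² − 5.217 V_SD + 2.42 = 0, giving V_SD = 0.548 V (the root below V_ov).
I_D = (2.42 − 0.548) / 11.2 = 0.167 mA.

I_D = 0.167 mA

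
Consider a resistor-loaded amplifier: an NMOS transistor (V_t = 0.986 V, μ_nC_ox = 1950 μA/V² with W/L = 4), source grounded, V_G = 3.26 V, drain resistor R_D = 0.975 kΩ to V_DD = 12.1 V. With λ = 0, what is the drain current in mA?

I_D = 11.6 mA

V_GS = V_G = 3.26 V, so V_ov = 3.26 − 0.986 = 2.27 V.
k_n = μ_nC_ox · (W/L) = 7.8 mA/V².
Assume saturation: I_D = ½ k_n V_ov² = 0.5 × 7.8 × 2.27² = 20.2 mA, giving V_DS = V_DD − I_D R_D = 12.1 − 20.2 × 0.975 = -7.56 V.
But -7.56 V < V_ov = 2.27 V, so the device is actually in triode.
In triode I_D = k_n[V_ov V_DS − ½ V_DS²] and I_D = (V_DD − V_DS)/R_D. Equating: 3.8 V_DS² − 18.29 V_DS + 12.1 = 0, giving V_DS = 0.792 V (the root below V_ov).
I_D = (12.1 − 0.792) / 0.975 = 11.6 mA.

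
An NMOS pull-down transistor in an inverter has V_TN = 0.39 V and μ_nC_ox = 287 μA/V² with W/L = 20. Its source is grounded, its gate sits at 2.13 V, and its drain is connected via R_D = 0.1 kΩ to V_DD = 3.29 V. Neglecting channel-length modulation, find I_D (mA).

V_GS = V_G = 2.13 V, so V_ov = 2.13 − 0.39 = 1.74 V.
k_n = μ_nC_ox · (W/L) = 5.74 mA/V².
Assume saturation: I_D = ½ k_n V_ov² = 0.5 × 5.74 × 1.74² = 8.69 mA, giving V_DS = V_DD − I_D R_D = 3.29 − 8.69 × 0.1 = 2.42 V.
V_DS = 2.42 V ≥ V_ov = 1.74 V, confirming saturation.

I_D = 8.69 mA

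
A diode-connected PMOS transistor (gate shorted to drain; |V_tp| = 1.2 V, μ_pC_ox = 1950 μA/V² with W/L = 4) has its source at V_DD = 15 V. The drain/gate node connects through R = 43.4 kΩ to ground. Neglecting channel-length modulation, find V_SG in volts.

V_SG = 1.48 V

With gate tied to drain, V_SG = V_SD ≥ V_SG − |V_tp|, so the device is in saturation.
k_p = μ_pC_ox · (W/L) = 7.8 mA/V².
KCL at the drain: ½ k_p (V_SG − |V_tp|)² = (V_DD − V_SG)/R.
Let x = V_SG − 1.2. Then 169 x² + x − 13.8 = 0, giving x = 0.283 V (positive root), so V_SG = 1.48 V.
I_D = (V_DD − V_SG)/R = (15 − 1.48) / 43.4 = 0.311 mA.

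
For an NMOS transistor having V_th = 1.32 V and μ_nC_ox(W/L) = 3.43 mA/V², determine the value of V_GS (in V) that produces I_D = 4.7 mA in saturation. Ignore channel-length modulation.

V_GS = 2.98 V

In saturation I_D = ½ k_n (V_GS − V_th)², so V_GS − V_th = √(2 I_D / k_n) = √(2 × 4.7 / 3.43) = 1.66 V.
V_GS = 1.32 + 1.66 = 2.98 V.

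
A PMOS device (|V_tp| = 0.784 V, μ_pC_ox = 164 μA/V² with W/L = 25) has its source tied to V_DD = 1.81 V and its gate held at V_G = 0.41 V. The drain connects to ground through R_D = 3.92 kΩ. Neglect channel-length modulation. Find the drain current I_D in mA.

V_SG = V_DD − V_G = 1.81 − 0.41 = 1.4 V, so V_ov = 1.4 − 0.784 = 0.616 V.
k_p = μ_pC_ox · (W/L) = 4.1 mA/V².
Assume saturation: I_D = ½ k_p V_ov² = 0.5 × 4.1 × 0.616² = 0.778 mA, giving V_SD = V_DD − I_D R_D = 1.81 − 0.778 × 3.92 = -1.24 V.
But -1.24 V < V_ov = 0.616 V, so the device is actually in triode.
In triode I_D = k_p[V_ov V_SD − ½ V_SD²] and I_D = (V_DD − V_SD)/R_D. Equating: 8.04 V_SD² − 10.9 V_SD + 1.81 = 0, giving V_SD = 0.194 V (the root below V_ov).
I_D = (1.81 − 0.194) / 3.92 = 0.412 mA.

I_D = 0.412 mA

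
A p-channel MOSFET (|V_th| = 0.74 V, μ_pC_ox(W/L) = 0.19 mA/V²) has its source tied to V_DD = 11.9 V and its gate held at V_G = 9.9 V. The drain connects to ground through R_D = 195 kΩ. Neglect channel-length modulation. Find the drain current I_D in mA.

V_SG = V_DD − V_G = 11.9 − 9.9 = 2 V, so V_ov = 2 − 0.74 = 1.26 V.
Assume saturation: I_D = ½ k_p V_ov² = 0.5 × 0.19 × 1.26² = 0.151 mA, giving V_SD = V_DD − I_D R_D = 11.9 − 0.151 × 195 = -17.5 V.
But -17.5 V < V_ov = 1.26 V, so the device is actually in triode.
In triode I_D = k_p[V_ov V_SD − ½ V_SD²] and I_D = (V_DD − V_SD)/R_D. Equating: 18.5 V_SD² − 47.68 V_SD + 11.9 = 0, giving V_SD = 0.28 V (the root below V_ov).
I_D = (11.9 − 0.28) / 195 = 0.0596 mA.

I_D = 0.0596 mA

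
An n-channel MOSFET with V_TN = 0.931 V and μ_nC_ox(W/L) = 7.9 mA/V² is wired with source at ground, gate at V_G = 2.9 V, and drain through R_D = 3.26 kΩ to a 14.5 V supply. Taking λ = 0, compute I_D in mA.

V_GS = V_G = 2.9 V, so V_ov = 2.9 − 0.931 = 1.97 V.
Assume saturation: I_D = ½ k_n V_ov² = 0.5 × 7.9 × 1.97² = 15.3 mA, giving V_DS = V_DD − I_D R_D = 14.5 − 15.3 × 3.26 = -35.4 V.
But -35.4 V < V_ov = 1.97 V, so the device is actually in triode.
In triode I_D = k_n[V_ov V_DS − ½ V_DS²] and I_D = (V_DD − V_DS)/R_D. Equating: 12.9 V_DS² − 51.71 V_DS + 14.5 = 0, giving V_DS = 0.303 V (the root below V_ov).
I_D = (14.5 − 0.303) / 3.26 = 4.35 mA.

I_D = 4.35 mA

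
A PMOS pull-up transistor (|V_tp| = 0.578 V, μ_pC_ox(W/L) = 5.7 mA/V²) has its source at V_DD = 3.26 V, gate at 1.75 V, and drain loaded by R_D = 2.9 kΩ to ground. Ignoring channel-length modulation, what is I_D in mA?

I_D = 1.05 mA

V_SG = V_DD − V_G = 3.26 − 1.75 = 1.51 V, so V_ov = 1.51 − 0.578 = 0.932 V.
Assume saturation: I_D = ½ k_p V_ov² = 0.5 × 5.7 × 0.932² = 2.48 mA, giving V_SD = V_DD − I_D R_D = 3.26 − 2.48 × 2.9 = -3.92 V.
But -3.92 V < V_ov = 0.932 V, so the device is actually in triode.
In triode I_D = k_p[V_ov V_SD − ½ V_SD²] and I_D = (V_DD − V_SD)/R_D. Equating: 8.27 V_SD² − 16.41 V_SD + 3.26 = 0, giving V_SD = 0.224 V (the root below V_ov).
I_D = (3.26 − 0.224) / 2.9 = 1.05 mA.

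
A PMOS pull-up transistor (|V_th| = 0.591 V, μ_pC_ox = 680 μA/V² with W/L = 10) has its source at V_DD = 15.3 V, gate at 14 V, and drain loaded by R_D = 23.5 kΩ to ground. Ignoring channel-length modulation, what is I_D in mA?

I_D = 0.645 mA

V_SG = V_DD − V_G = 15.3 − 14 = 1.3 V, so V_ov = 1.3 − 0.591 = 0.709 V.
k_p = μ_pC_ox · (W/L) = 6.8 mA/V².
Assume saturation: I_D = ½ k_p V_ov² = 0.5 × 6.8 × 0.709² = 1.71 mA, giving V_SD = V_DD − I_D R_D = 15.3 − 1.71 × 23.5 = -24.9 V.
But -24.9 V < V_ov = 0.709 V, so the device is actually in triode.
In triode I_D = k_p[V_ov V_SD − ½ V_SD²] and I_D = (V_DD − V_SD)/R_D. Equating: 79.9 V_SD² − 114.3 V_SD + 15.3 = 0, giving V_SD = 0.149 V (the root below V_ov).
I_D = (15.3 − 0.149) / 23.5 = 0.645 mA.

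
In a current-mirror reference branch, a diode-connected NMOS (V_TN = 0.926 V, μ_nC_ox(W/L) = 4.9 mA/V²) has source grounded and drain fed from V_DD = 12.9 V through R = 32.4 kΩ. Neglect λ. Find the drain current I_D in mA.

With gate tied to drain, V_GS = V_DS ≥ V_GS − V_TN, so the device is in saturation.
KCL at the drain: ½ k_n (V_GS − V_TN)² = (V_DD − V_GS)/R.
Let x = V_GS − 0.926. Then 79.4 x² + x − 11.97 = 0, giving x = 0.382 V (positive root), so V_GS = 1.31 V.
I_D = (V_DD − V_GS)/R = (12.9 − 1.31) / 32.4 = 0.358 mA.

I_D = 0.358 mA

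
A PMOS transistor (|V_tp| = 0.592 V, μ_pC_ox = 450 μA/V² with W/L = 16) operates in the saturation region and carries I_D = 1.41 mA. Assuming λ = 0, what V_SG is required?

V_SG = 1.22 V

k_p = μ_pC_ox · (W/L) = 7.2 mA/V².
In saturation I_D = ½ k_p (V_SG − |V_tp|)², so V_SG − |V_tp| = √(2 I_D / k_p) = √(2 × 1.41 / 7.2) = 0.626 V.
V_SG = 0.592 + 0.626 = 1.22 V.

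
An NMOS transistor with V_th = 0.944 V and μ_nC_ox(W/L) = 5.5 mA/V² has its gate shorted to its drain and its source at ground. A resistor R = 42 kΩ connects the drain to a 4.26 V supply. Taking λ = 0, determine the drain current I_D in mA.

I_D = 0.0750 mA

With gate tied to drain, V_GS = V_DS ≥ V_GS − V_th, so the device is in saturation.
KCL at the drain: ½ k_n (V_GS − V_th)² = (V_DD − V_GS)/R.
Let x = V_GS − 0.944. Then 116 x² + x − 3.316 = 0, giving x = 0.165 V (positive root), so V_GS = 1.11 V.
I_D = (V_DD − V_GS)/R = (4.26 − 1.11) / 42 = 0.075 mA.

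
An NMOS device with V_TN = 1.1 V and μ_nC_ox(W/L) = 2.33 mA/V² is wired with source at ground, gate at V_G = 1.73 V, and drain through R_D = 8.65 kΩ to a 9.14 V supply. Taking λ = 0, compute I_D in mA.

V_GS = V_G = 1.73 V, so V_ov = 1.73 − 1.1 = 0.63 V.
Assume saturation: I_D = ½ k_n V_ov² = 0.5 × 2.33 × 0.63² = 0.462 mA, giving V_DS = V_DD − I_D R_D = 9.14 − 0.462 × 8.65 = 5.14 V.
V_DS = 5.14 V ≥ V_ov = 0.63 V, confirming saturation.

I_D = 0.462 mA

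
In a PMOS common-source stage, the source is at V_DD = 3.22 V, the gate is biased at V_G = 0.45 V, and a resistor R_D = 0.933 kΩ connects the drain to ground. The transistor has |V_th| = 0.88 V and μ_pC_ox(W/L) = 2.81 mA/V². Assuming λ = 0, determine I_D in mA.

I_D = 2.78 mA

V_SG = V_DD − V_G = 3.22 − 0.45 = 2.77 V, so V_ov = 2.77 − 0.88 = 1.89 V.
Assume saturation: I_D = ½ k_p V_ov² = 0.5 × 2.81 × 1.89² = 5.02 mA, giving V_SD = V_DD − I_D R_D = 3.22 − 5.02 × 0.933 = -1.46 V.
But -1.46 V < V_ov = 1.89 V, so the device is actually in triode.
In triode I_D = k_p[V_ov V_SD − ½ V_SD²] and I_D = (V_DD − V_SD)/R_D. Equating: 1.31 V_SD² − 5.955 V_SD + 3.22 = 0, giving V_SD = 0.627 V (the root below V_ov).
I_D = (3.22 − 0.627) / 0.933 = 2.78 mA.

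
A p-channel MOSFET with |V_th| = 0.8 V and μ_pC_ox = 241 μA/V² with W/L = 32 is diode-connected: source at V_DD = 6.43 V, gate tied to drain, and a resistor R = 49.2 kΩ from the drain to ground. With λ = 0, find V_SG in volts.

With gate tied to drain, V_SG = V_SD ≥ V_SG − |V_th|, so the device is in saturation.
k_p = μ_pC_ox · (W/L) = 7.712 mA/V².
KCL at the drain: ½ k_p (V_SG − |V_th|)² = (V_DD − V_SG)/R.
Let x = V_SG − 0.8. Then 190 x² + x − 5.63 = 0, giving x = 0.17 V (positive root), so V_SG = 0.97 V.
I_D = (V_DD − V_SG)/R = (6.43 − 0.97) / 49.2 = 0.111 mA.

V_SG = 0.970 V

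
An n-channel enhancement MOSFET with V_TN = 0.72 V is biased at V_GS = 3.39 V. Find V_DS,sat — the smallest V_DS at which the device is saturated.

V_DS,sat = 2.67 V

The boundary between triode and saturation is V_DS = V_GS − V_TN = V_ov.
V_ov = 3.39 − 0.72 = 2.67 V.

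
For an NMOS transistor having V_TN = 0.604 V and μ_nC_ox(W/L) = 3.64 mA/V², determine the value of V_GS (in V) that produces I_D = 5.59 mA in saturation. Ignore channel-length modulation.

V_GS = 2.36 V

In saturation I_D = ½ k_n (V_GS − V_TN)², so V_GS − V_TN = √(2 I_D / k_n) = √(2 × 5.59 / 3.64) = 1.75 V.
V_GS = 0.604 + 1.75 = 2.36 V.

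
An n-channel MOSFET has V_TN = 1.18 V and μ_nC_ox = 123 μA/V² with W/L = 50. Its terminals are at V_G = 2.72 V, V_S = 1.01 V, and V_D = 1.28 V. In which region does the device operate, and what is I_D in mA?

Triode; I_D = 0.656 mA

V_GS = V_G − V_S = 2.72 − 1.01 = 1.71 V; V_DS = V_D − V_S = 1.28 − 1.01 = 0.27 V.
k_n = μ_nC_ox · (W/L) = 6.15 mA/V².
V_ov = V_GS − V_TN = 1.71 − 1.18 = 0.53 V.
Since V_DS = 0.27 V < V_ov = 0.53 V, the device is in the triode region.
I_D = k_n [V_ov · V_DS − ½ V_DS²] = 6.15 × [0.53 × 0.27 − 0.5 × 0.27²] = 0.656 mA.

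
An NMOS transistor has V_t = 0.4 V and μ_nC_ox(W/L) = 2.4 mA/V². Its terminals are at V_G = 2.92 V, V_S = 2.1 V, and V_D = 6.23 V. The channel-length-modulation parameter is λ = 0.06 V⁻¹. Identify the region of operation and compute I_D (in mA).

Saturation; I_D = 0.264 mA

V_GS = V_G − V_S = 2.92 − 2.1 = 0.82 V; V_DS = V_D − V_S = 6.23 − 2.1 = 4.13 V.
V_ov = V_GS − V_t = 0.82 − 0.4 = 0.42 V.
Since V_DS = 4.13 V ≥ V_ov = 0.42 V, the device is in saturation.
I_D = ½ k_n V_ov² (1 + λ V_DS) = 0.5 × 2.4 × 0.42² × (1 + 0.06 × 4.13) = 0.264 mA.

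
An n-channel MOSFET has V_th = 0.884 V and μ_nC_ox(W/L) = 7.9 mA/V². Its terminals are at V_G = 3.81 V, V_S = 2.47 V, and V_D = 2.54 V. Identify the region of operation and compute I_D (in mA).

V_GS = V_G − V_S = 3.81 − 2.47 = 1.34 V; V_DS = V_D − V_S = 2.54 − 2.47 = 0.07 V.
V_ov = V_GS − V_th = 1.34 − 0.884 = 0.456 V.
Since V_DS = 0.07 V < V_ov = 0.456 V, the device is in the triode region.
I_D = k_n [V_ov · V_DS − ½ V_DS²] = 7.9 × [0.456 × 0.07 − 0.5 × 0.07²] = 0.233 mA.

Triode; I_D = 0.233 mA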